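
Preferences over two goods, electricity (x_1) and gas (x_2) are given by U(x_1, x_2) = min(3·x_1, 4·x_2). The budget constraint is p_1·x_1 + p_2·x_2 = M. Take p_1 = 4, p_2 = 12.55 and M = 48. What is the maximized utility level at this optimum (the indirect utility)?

With perfect complements, no substitution: consume in ratio x_1:x_2 = 4:3.
Budget: p_1·x_1 + p_2·(3/4)·x_1 = M, so (4·p_1 + 3·p_2)·x_1 = 4·M.
Demand: x_1*(p_1,p_2,M) = 4·M/(4·p_1 + 3·p_2), x_2* = 3·M/(4·p_1 + 3·p_2).
Here 4·4 + 3·12.55 = 53.65, giving x_1* = 3.5788 and x_2* = 2.6841.
Utility at the optimum: U(3.5788, 2.6841) = 10.7363.

V = 10.7363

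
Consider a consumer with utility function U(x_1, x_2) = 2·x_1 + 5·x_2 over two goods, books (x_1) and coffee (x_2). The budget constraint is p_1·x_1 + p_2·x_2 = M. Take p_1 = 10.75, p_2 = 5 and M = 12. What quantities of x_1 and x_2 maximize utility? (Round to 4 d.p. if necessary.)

x_1* = 0, x_2* = 2.4

Perfect substitutes: compare marginal utility per dollar. 2/p_1 vs 5/p_2 → 0.186 vs 1.
x_2 gives more utility per dollar, so spend all income on x_2: x_2* = M/p_2, x_1* = 0.
Numerically: x_1* = 0, x_2* = 2.4.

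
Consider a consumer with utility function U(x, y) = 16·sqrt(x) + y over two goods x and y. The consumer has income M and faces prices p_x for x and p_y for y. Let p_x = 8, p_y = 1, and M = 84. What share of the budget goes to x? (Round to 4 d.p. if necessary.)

share on x = 0.0952

Set MRS = p_x/p_y: 8·x^(−1/2) = p_x/p_y.
Solve: √x = 8·p_y/p_x, so x*(p_x,p_y) = (8·p_y/p_x)², and y* = (M − p_x·x*)/p_y.
Plugging in: x* = (8·1/8)² = 1, y* = 76.
Expenditure on x: 8·1 = 8; share = 0.0952.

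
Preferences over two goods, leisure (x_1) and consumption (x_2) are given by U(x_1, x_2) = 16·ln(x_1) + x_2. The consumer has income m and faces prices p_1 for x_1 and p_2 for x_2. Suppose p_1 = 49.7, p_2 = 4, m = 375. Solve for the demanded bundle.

x_1* = 1.2877, x_2* = 77.75

Set MRS = p_1/p_2: (16/x_1)/1 = p_1/p_2.
So x_1*(p_1,p_2) = 16·p_2/p_1, independent of income; and x_2* = (m − 16·p_2)/p_2.
At the given prices: x_1* = 16·4/49.7 = 1.2877, and x_2* = 77.75.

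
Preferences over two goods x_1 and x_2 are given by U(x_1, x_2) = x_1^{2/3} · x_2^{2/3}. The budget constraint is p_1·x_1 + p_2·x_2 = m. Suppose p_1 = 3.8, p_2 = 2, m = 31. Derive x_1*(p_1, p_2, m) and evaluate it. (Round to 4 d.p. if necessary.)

x_1* = 4.0789

The MRS is x_2/x_1. Set MRS = p_1/p_2.
So 2/3·p_2·x_2 = 2/3·p_1·x_1; combined with the budget, a share 0.5 of income goes to x_1.
Demand: x_1*(p_1,p_2,m) = 0.5·m/p_1 and x_2* = 0.5·m/p_2.
At p_1=3.8, p_2=2, m=31: x_1* = 0.5·31/3.8 = 4.0789.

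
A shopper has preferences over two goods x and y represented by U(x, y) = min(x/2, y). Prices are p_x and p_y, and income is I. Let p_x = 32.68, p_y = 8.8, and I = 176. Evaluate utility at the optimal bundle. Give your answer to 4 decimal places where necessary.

Demand: x*(p_x,p_y,I) = 2·I/(2·p_x + p_y), y* = I/(2·p_x + p_y).
Here 2·32.68 + 8.8 = 74.16, giving x* = 4.7465 and y* = 2.3732.
Utility at the optimum: U(4.7465, 2.3732) = 2.3732.

V = 2.3732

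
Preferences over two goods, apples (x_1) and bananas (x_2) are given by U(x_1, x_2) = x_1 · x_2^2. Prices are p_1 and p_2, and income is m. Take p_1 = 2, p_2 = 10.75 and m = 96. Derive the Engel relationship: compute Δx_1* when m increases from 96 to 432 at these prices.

Δx_1* = 56

The MRS is (1/2)·x_2/x_1. Set MRS = p_1/p_2.
Rearranging, p_2·x_2 = 2·p_1·x_1. Substituting into the budget gives p_1·x_1·(1 + 2) = m.
Demand: x_1*(p_1,p_2,m) = 1/3·m/p_1 and x_2* = 2/3·m/p_2.
At p_1=2, p_2=10.75, m=96: x_1* = 1/3·96/2 = 16.
At m' = 432: x_1* = 72. Change: 72 − 16 = 56.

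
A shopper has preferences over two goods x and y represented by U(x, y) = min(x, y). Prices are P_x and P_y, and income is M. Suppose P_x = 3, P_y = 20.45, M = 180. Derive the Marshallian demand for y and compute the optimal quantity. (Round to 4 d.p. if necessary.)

Demand: x*(P_x,P_y,M) = M/(P_x + P_y), y* = M/(P_x + P_y).
Here 3 + 20.45 = 23.45, giving y* = 7.6759.

y* = 7.6759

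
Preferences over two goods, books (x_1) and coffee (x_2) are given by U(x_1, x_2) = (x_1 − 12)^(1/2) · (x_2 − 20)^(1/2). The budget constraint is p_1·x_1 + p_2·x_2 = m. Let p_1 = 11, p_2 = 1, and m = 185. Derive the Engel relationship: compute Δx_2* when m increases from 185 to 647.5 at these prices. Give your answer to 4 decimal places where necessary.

MRS = (x_2−20)/(x_1−12). Tangency with p_1/p_2 gives x_2−20 = (p_1/p_2)·(x_1−12).
Substituting into the budget: x_1* = 12 + 0.5·(m − 12·p_1 − 20·p_2)/p_1, and x_2* = 20 + 0.5·(…)/p_2.
Discretionary income = 185 − 12·11 − 20·1 = 33; x_2* = 20 + 0.5·33/1 = 36.5.
At m' = 647.5: x_2* = 267.75. Change: 267.75 − 36.5 = 231.25.

Δx_2* = 231.25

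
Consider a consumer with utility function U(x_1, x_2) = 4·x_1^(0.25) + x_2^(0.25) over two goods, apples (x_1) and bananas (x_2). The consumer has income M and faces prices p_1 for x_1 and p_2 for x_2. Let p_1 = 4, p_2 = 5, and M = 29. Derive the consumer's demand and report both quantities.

x_1* = 6.3252, x_2* = 0.7398

From the CES first-order condition, 4·(x_2/x_1)^(0.75) = p_1/p_2.
Hence x_2/x_1 = ((1/4)·p_1/p_2)^(1/(0.75)), i.e. raised to the 4/3 power.
Substitute x_2 = (x_2/x_1)·x_1 into the budget: x_1* = M/(p_1 + p_2·(x_2/x_1)).
Numerically x_2/x_1 = 0.116961, so x_1* = 29/(4 + 5·0.116961) = 6.3252 and x_2* = 0.116961·6.3252 = 0.7398.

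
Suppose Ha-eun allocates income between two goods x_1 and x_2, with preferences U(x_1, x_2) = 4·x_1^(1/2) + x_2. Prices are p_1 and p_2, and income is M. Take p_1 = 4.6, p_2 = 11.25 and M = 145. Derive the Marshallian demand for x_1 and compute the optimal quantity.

x_1* = 23.9249

Utility is quasi-linear in x_2; the FOC for x_1 is 2/√x_1 = p_1/p_2.
Solve: √x_1 = 2·p_2/p_1, so x_1*(p_1,p_2) = (2·p_2/p_1)², and x_2* = (M − p_1·x_1*)/p_2.
Plugging in: x_1* = (2·11.25/4.6)² = 23.9249.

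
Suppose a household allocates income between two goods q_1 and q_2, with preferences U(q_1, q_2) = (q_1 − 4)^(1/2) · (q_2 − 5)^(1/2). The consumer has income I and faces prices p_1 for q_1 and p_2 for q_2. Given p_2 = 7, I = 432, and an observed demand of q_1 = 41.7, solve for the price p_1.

p_1 = 5

MRS = (q_2−5)/(q_1−4). Tangency with p_1/p_2 gives q_2−5 = (p_1/p_2)·(q_1−4).
After buying the subsistence bundle (4, 5), a share 0.5 of the remaining income goes to q_1: q_1* = 4 + 0.5·(I − 4p_1 − 5p_2)/p_1.
Set q_1* = 41.7 in the demand function and solve for p_1: p_1 = 5.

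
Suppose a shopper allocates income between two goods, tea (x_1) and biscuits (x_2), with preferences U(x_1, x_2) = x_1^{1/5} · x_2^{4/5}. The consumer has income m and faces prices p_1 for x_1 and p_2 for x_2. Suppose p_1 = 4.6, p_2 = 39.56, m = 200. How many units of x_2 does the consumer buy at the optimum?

Tangency: MRS = (1/4)·x_2/x_1 = p_1/p_2.
Rearranging, p_2·x_2 = 4·p_1·x_1. Substituting into the budget gives p_1·x_1·(1 + 4) = m.
Demand: x_1*(p_1,p_2,m) = 0.2·m/p_1 and x_2* = 0.8·m/p_2.
At p_1=4.6, p_2=39.56, m=200: x_2* = 0.8·200/39.56 = 4.0445.

x_2* = 4.0445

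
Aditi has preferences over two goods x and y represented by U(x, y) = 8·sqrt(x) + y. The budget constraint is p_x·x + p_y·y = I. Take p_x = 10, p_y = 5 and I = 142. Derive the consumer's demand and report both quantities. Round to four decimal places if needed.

Thus x* = (4·p_y/p_x)² — independent of I — with the rest of income spent on y.
Plugging in: x* = (4·5/10)² = 4, y* = 20.4.

x* = 4, y* = 20.4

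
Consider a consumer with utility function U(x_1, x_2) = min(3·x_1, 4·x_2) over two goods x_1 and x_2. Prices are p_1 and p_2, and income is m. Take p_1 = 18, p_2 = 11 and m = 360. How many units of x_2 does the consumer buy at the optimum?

x_2* = 10.2857

Leontief preferences: the optimum is at the kink where x_1/4 = x_2/3, i.e. x_2 = (3/4)·x_1.
Budget: p_1·x_1 + p_2·(3/4)·x_1 = m, so (4·p_1 + 3·p_2)·x_1 = 4·m.
Demand: x_1*(p_1,p_2,m) = 4·m/(4·p_1 + 3·p_2), x_2* = 3·m/(4·p_1 + 3·p_2).
Here 4·18 + 3·11 = 105, giving x_2* = 10.2857.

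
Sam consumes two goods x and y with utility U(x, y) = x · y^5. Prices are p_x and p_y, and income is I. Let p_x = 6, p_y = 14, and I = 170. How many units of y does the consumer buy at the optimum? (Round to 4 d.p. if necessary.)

y* = 10.119

Demand: x*(p_x,p_y,I) = 1/6·I/p_x and y* = 5/6·I/p_y.
At p_x=6, p_y=14, I=170: y* = 5/6·170/14 = 10.119.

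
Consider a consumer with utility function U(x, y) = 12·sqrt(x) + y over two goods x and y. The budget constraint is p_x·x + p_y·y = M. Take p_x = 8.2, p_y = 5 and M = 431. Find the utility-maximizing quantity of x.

Set MRS = p_x/p_y: 6·x^(−1/2) = p_x/p_y.
Thus x* = (6·p_y/p_x)² — independent of M — with the rest of income spent on y.
Plugging in: x* = (6·5/8.2)² = 13.3849.

x* = 13.3849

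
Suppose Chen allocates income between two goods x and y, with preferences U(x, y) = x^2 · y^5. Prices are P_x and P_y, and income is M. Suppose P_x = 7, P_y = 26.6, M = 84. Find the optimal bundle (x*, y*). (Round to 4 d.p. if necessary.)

MU_x/MU_y = (2·y)/(5·x); tangency sets this equal to P_x/P_y.
Rearranging, P_y·y = (5/2)·P_x·x. Substituting into the budget gives P_x·x·(1 + (5/2)) = M.
Demand: x*(P_x,P_y,M) = 2/7·M/P_x and y* = 5/7·M/P_y.
At P_x=7, P_y=26.6, M=84: x* = 2/7·84/7 = 3.4286, y* = 2.2556.

x* = 3.4286, y* = 2.2556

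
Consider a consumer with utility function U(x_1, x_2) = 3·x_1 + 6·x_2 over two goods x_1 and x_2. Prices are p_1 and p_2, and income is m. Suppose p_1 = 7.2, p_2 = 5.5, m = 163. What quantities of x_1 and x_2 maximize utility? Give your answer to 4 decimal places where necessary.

x_1* = 0, x_2* = 29.6364

Linear utility — the consumer picks whichever good has higher MU/price: 3/7.2 = 0.4167 vs 6/5.5 = 1.0909.
x_2 gives more utility per dollar, so spend all income on x_2: x_2* = m/p_2, x_1* = 0.
Numerically: x_1* = 0, x_2* = 29.6364.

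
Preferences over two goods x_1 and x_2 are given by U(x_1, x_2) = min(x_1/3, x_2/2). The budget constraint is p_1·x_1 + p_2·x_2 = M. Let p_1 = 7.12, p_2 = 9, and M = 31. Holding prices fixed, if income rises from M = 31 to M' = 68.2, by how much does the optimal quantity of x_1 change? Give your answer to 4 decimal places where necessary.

Leontief preferences: the optimum is at the kink where x_1/3 = x_2/2, i.e. x_2 = (2/3)·x_1.
Budget: p_1·x_1 + p_2·(2/3)·x_1 = M, so (3·p_1 + 2·p_2)·x_1 = 3·M.
Demand: x_1*(p_1,p_2,M) = 3·M/(3·p_1 + 2·p_2), x_2* = 2·M/(3·p_1 + 2·p_2).
Here 3·7.12 + 2·9 = 39.36, giving x_1* = 2.3628.
At M' = 68.2: x_1* = 5.1982. Change: 5.1982 − 2.3628 = 2.8354.

Δx_1* = 2.8354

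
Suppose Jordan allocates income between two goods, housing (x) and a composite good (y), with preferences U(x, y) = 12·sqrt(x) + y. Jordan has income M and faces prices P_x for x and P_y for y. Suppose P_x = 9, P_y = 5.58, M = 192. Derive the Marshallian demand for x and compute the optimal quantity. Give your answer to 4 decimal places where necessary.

x* = 13.8384

Utility is quasi-linear in y; the FOC for x is 6/√x = P_x/P_y.
Solve: √x = 6·P_y/P_x, so x*(P_x,P_y) = (6·P_y/P_x)², and y* = (M − P_x·x*)/P_y.
Plugging in: x* = (6·5.58/9)² = 13.8384.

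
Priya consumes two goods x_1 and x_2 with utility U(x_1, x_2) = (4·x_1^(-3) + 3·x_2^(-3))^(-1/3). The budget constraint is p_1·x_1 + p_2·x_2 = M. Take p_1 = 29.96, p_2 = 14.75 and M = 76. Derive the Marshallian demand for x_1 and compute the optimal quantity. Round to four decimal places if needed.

x_1* = 1.6398

From the CES first-order condition, (4/3)·(x_2/x_1)^(4) = p_1/p_2.
Solve for the ratio: x_2/x_1 = [(3/4)·p_1/p_2]^(0.25).
Substitute x_2 = (x_2/x_1)·x_1 into the budget: x_1* = M/(p_1 + p_2·(x_2/x_1)).
Numerically x_2/x_1 = 1.110971, so x_1* = 76/(29.96 + 14.75·1.110971) = 1.6398.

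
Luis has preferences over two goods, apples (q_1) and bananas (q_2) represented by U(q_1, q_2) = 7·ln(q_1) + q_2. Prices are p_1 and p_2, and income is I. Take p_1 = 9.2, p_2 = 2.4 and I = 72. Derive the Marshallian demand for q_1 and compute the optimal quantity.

MU_q_1 = 7/q_1, MU_q_2 = 1. Tangency: 7/q_1 = p_1/p_2.
So q_1*(p_1,p_2) = 7·p_2/p_1, independent of income; and q_2* = (I − 7·p_2)/p_2.
At the given prices: q_1* = 7·2.4/9.2 = 1.8261.

q_1* = 1.8261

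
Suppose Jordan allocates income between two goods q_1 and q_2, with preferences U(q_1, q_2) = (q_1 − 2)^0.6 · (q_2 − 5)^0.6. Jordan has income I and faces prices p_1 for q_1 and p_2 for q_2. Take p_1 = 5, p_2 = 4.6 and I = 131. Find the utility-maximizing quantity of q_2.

q_2* = 15.6522

This is Cobb-Douglas in (q_1−2, q_2−5): tangency gives 0.6·p_2·(q_2−5) = 0.6·p_1·(q_1−2).
Substituting into the budget: q_1* = 2 + 0.5·(I − 2·p_1 − 5·p_2)/p_1, and q_2* = 5 + 0.5·(…)/p_2.
Discretionary income = 131 − 2·5 − 5·4.6 = 98; q_2* = 5 + 0.5·98/4.6 = 15.6522.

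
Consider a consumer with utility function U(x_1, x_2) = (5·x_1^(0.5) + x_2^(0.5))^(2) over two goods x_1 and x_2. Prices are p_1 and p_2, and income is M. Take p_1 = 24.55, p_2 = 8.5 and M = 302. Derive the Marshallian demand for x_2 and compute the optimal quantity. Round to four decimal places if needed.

x_2* = 3.6796

MU_x_1 ∝ 5·x_1^(-0.5), MU_x_2 ∝ x_2^(-0.5), so MRS = 5·(x_2/x_1)^(0.5) = p_1/p_2.
Solve for the ratio: x_2/x_1 = [(1/5)·p_1/p_2]^(2).
With the ratio pinned down, the budget gives x_1* = M/(p_1 + p_2·(x_2/x_1)) and x_2* = (x_2/x_1)·x_1*.
Numerically x_2/x_1 = 0.333676, so x_1* = 302/(24.55 + 8.5·0.333676) = 11.0274 and x_2* = 0.333676·11.0274 = 3.6796.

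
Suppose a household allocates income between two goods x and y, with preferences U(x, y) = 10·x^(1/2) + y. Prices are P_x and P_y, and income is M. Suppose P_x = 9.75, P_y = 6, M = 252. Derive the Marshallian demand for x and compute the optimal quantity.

x* = 9.4675

Utility is quasi-linear in y; the FOC for x is 5/√x = P_x/P_y.
Thus x* = (5·P_y/P_x)² — independent of M — with the rest of income spent on y.
Plugging in: x* = (5·6/9.75)² = 9.4675.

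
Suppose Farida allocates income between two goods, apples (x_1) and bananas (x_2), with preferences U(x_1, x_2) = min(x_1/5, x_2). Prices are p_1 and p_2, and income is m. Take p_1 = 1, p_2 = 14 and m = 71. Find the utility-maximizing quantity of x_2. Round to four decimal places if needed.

Leontief preferences: the optimum is at the kink where x_1/5 = x_2/1, i.e. x_2 = (1/5)·x_1.
Budget: p_1·x_1 + p_2·(1/5)·x_1 = m, so (5·p_1 + p_2)·x_1 = 5·m.
Demand: x_1*(p_1,p_2,m) = 5·m/(5·p_1 + p_2), x_2* = m/(5·p_1 + p_2).
Here 5·1 + 14 = 19, giving x_2* = 3.7368.

x_2* = 3.7368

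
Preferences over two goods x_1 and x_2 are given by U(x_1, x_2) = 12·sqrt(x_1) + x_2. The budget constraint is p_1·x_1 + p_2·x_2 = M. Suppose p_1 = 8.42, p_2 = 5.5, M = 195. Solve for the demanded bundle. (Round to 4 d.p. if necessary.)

Utility is quasi-linear in x_2; the FOC for x_1 is 6/√x_1 = p_1/p_2.
Thus x_1* = (6·p_2/p_1)² — independent of M — with the rest of income spent on x_2.
Plugging in: x_1* = (6·5.5/8.42)² = 15.3604, x_2* = 11.9391.

x_1* = 15.3604, x_2* = 11.9391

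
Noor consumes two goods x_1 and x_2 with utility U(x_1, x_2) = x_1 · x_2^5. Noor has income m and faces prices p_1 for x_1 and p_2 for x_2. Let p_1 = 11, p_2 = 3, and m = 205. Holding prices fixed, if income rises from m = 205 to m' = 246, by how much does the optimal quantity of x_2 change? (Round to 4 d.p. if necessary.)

MU_x_1/MU_x_2 = (x_2)/(5·x_1); tangency sets this equal to p_1/p_2.
Rearranging, p_2·x_2 = 5·p_1·x_1. Substituting into the budget gives p_1·x_1·(1 + 5) = m.
Demand: x_1*(p_1,p_2,m) = 1/6·m/p_1 and x_2* = 5/6·m/p_2.
At p_1=11, p_2=3, m=205: x_2* = 5/6·205/3 = 56.9444.
At m' = 246: x_2* = 68.3333. Change: 68.3333 − 56.9444 = 11.3889.

Δx_2* = 11.3889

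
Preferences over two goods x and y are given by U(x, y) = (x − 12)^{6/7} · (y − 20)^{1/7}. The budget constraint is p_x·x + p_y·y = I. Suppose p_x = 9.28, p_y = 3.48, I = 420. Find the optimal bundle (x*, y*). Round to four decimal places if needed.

Substituting into the budget: x* = 12 + 6/7·(I − 12·p_x − 20·p_y)/p_x, and y* = 20 + 1/7·(…)/p_y.
Discretionary income = 420 − 12·9.28 − 20·3.48 = 239.04; x* = 12 + 6/7·239.04/9.28 = 34.0788; y* = 20 + 1/7·239.04/3.48 = 29.8128.

x* = 34.0788, y* = 29.8128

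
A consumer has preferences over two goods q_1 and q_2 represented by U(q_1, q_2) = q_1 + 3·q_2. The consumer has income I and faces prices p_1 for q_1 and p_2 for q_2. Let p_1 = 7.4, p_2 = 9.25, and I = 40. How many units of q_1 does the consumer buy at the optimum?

q_1* = 0

Perfect substitutes: compare marginal utility per dollar. 1/p_1 vs 3/p_2 → 0.1351 vs 0.3243.
q_2 gives more utility per dollar, so spend all income on q_2: q_2* = I/p_2, q_1* = 0.
Numerically: q_1* = 0, q_2* = 4.3243.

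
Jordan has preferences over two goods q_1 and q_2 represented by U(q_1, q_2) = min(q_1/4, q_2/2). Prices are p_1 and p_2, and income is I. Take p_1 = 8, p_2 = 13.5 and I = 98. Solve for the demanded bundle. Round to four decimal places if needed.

Demand: q_1*(p_1,p_2,I) = 4·I/(4·p_1 + 2·p_2), q_2* = 2·I/(4·p_1 + 2·p_2).
Here 4·8 + 2·13.5 = 59, giving q_1* = 6.6441 and q_2* = 3.322.

q_1* = 6.6441, q_2* = 3.322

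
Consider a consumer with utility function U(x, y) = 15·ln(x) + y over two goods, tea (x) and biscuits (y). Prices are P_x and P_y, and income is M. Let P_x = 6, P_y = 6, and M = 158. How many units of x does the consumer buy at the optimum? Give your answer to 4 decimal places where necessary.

MU_x = 15/x, MU_y = 1. Tangency: 15/x = P_x/P_y.
So x*(P_x,P_y) = 15·P_y/P_x, independent of income; and y* = (M − 15·P_y)/P_y.
At the given prices: x* = 15·6/6 = 15.

x* = 15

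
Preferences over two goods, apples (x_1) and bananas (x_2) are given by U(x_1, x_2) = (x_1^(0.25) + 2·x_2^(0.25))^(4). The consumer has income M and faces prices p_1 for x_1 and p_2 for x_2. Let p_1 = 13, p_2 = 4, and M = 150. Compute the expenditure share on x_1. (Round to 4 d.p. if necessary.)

share on x_1 = 0.2113

From the CES first-order condition, (1/2)·(x_2/x_1)^(0.75) = p_1/p_2.
Hence x_2/x_1 = (2·p_1/p_2)^(1/(0.75)), i.e. raised to the 4/3 power.
With the ratio pinned down, the budget gives x_1* = M/(p_1 + p_2·(x_2/x_1)) and x_2* = (x_2/x_1)·x_1*.
Numerically x_2/x_1 = 12.130661, so x_1* = 150/(13 + 4·12.130661) = 2.4381 and x_2* = 12.130661·2.4381 = 29.5761.
Expenditure on x_1: 13·2.4381 = 31.6956; share = 0.2113.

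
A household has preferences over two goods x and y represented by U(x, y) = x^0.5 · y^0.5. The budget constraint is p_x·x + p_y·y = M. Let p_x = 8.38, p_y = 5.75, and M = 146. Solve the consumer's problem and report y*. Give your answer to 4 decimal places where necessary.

Demand: x*(p_x,p_y,M) = 0.5·M/p_x and y* = 0.5·M/p_y.
At p_x=8.38, p_y=5.75, M=146: y* = 0.5·146/5.75 = 12.6957.

y* = 12.6957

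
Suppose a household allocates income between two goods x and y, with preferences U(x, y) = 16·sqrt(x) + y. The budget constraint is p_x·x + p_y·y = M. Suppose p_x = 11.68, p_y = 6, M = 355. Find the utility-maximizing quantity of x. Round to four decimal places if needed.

MU_x = 8/√x, MU_y = 1. Tangency: 8/√x = p_x/p_y.
Thus x* = (8·p_y/p_x)² — independent of M — with the rest of income spent on y.
Plugging in: x* = (8·6/11.68)² = 16.8887.

x* = 16.8887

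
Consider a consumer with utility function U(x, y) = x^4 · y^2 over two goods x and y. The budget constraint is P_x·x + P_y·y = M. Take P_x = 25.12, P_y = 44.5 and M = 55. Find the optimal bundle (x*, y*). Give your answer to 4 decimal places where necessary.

x* = 1.4597, y* = 0.412

Tangency: MRS = 2·y/x = P_x/P_y.
Rearranging, P_y·y = (1/2)·P_x·x. Substituting into the budget gives P_x·x·(1 + (1/2)) = M.
Demand: x*(P_x,P_y,M) = 2/3·M/P_x and y* = 1/3·M/P_y.
At P_x=25.12, P_y=44.5, M=55: x* = 2/3·55/25.12 = 1.4597, y* = 0.412.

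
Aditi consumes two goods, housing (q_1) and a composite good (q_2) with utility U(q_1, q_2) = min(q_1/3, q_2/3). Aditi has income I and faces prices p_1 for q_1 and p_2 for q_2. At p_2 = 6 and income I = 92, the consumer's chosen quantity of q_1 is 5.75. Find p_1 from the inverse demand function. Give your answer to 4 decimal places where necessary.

With perfect complements, no substitution: consume in ratio q_1:q_2 = 3:3.
Budget: p_1·q_1 + p_2·q_1 = I, so (3·p_1 + 3·p_2)·q_1 = 3·I.
Demand: q_1*(p_1,p_2,I) = 3·I/(3·p_1 + 3·p_2), q_2* = 3·I/(3·p_1 + 3·p_2).
Set q_1* = 5.75 in the demand function and solve for p_1: p_1 = 10.

p_1 = 10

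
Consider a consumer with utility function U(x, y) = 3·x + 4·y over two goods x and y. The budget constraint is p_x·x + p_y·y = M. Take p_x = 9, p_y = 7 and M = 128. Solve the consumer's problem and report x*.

x* = 0

y gives more utility per dollar, so spend all income on y: y* = M/p_y, x* = 0.
Numerically: x* = 0, y* = 18.2857.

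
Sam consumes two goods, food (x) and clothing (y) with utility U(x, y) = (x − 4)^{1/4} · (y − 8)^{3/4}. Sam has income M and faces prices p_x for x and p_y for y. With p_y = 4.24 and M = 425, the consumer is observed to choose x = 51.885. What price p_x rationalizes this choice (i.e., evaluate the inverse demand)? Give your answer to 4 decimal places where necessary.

p_x = 2

This is Cobb-Douglas in (x−4, y−8): tangency gives 0.25·p_y·(y−8) = 0.75·p_x·(x−4).
After buying the subsistence bundle (4, 8), a share 0.25 of the remaining income goes to x: x* = 4 + 0.25·(M − 4p_x − 8p_y)/p_x.
Set x* = 51.885 in the demand function and solve for p_x: p_x = 2.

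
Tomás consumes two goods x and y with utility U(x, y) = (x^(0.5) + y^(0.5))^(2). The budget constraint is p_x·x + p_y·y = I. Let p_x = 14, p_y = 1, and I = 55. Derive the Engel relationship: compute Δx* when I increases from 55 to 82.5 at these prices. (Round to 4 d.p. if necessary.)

Δx* = 0.131

MRS = MU_x/MU_y = (y/x)^(0.5). Set equal to p_x/p_y.
Solve for the ratio: y/x = [p_x/p_y]^(2).
Substitute y = (y/x)·x into the budget: x* = I/(p_x + p_y·(y/x)).
Numerically y/x = 196, so x* = 55/(14 + 1·196) = 0.2619.
At I' = 82.5: x* = 0.3929. Change: 0.3929 − 0.2619 = 0.131.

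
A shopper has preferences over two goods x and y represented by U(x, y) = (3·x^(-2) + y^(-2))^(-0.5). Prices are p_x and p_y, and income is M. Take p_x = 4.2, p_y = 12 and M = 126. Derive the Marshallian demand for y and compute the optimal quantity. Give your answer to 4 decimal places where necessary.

y* = 6.1179

MRS = MU_x/MU_y = 3·(y/x)^(3). Set equal to p_x/p_y.
Hence y/x = ((1/3)·p_x/p_y)^(1/(3)), i.e. raised to the 1/3 power.
With the ratio pinned down, the budget gives x* = M/(p_x + p_y·(y/x)) and y* = (y/x)·x*.
Numerically y/x = 0.488632, so x* = 126/(4.2 + 12·0.488632) = 12.5204 and y* = 0.488632·12.5204 = 6.1179.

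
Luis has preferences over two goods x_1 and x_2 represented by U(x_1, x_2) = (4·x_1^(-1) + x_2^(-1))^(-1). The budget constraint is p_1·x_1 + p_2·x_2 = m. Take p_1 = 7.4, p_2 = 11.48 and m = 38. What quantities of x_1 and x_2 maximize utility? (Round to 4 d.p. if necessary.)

x_1* = 3.1644, x_2* = 1.2703

From the CES first-order condition, 4·(x_2/x_1)^(2) = p_1/p_2.
Hence x_2/x_1 = ((1/4)·p_1/p_2)^(1/(2)), i.e. raised to the 0.5 power.
With the ratio pinned down, the budget gives x_1* = m/(p_1 + p_2·(x_2/x_1)) and x_2* = (x_2/x_1)·x_1*.
Numerically x_2/x_1 = 0.401435, so x_1* = 38/(7.4 + 11.48·0.401435) = 3.1644 and x_2* = 0.401435·3.1644 = 1.2703.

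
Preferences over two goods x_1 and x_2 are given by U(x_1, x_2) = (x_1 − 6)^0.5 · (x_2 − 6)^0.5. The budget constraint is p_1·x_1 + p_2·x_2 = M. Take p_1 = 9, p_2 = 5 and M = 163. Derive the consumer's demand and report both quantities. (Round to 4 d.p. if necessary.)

x_1* = 10.3889, x_2* = 13.9

This is Cobb-Douglas in (x_1−6, x_2−6): tangency gives 0.5·p_2·(x_2−6) = 0.5·p_1·(x_1−6).
Substituting into the budget: x_1* = 6 + 0.5·(M − 6·p_1 − 6·p_2)/p_1, and x_2* = 6 + 0.5·(…)/p_2.
Discretionary income = 163 − 6·9 − 6·5 = 79; x_1* = 6 + 0.5·79/9 = 10.3889; x_2* = 6 + 0.5·79/5 = 13.9.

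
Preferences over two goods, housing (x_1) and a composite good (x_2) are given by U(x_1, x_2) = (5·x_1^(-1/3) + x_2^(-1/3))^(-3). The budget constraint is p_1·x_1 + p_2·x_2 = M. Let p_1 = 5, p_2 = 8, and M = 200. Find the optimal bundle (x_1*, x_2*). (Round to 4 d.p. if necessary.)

x_1* = 29.9321, x_2* = 6.2924

MU_x_1 ∝ 5·x_1^(-4/3), MU_x_2 ∝ x_2^(-4/3), so MRS = 5·(x_2/x_1)^(4/3) = p_1/p_2.
Hence x_2/x_1 = ((1/5)·p_1/p_2)^(1/(4/3)), i.e. raised to the 0.75 power.
With the ratio pinned down, the budget gives x_1* = M/(p_1 + p_2·(x_2/x_1)) and x_2* = (x_2/x_1)·x_1*.
Numerically x_2/x_1 = 0.210224, so x_1* = 200/(5 + 8·0.210224) = 29.9321 and x_2* = 0.210224·29.9321 = 6.2924.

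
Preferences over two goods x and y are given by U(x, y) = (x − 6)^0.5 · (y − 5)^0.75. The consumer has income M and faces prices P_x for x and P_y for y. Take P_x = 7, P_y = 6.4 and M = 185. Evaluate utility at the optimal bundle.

V = 14.5919

Let x' = x−6, y' = y−5. MRS = (2/3)·y'/x' = P_x/P_y.
After buying the subsistence bundle (6, 5), a share 0.4 of the remaining income goes to x: x* = 6 + 0.4·(M − 6P_x − 5P_y)/P_x.
Discretionary income = 185 − 6·7 − 5·6.4 = 111; x* = 6 + 0.4·111/7 = 12.3429; y* = 5 + 0.6·111/6.4 = 15.4062.
Utility at the optimum: U(12.3429, 15.4062) = 14.5919.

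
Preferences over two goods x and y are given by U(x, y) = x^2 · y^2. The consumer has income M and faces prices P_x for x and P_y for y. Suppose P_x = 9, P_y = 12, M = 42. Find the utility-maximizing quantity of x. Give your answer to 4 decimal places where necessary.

MU_x/MU_y = (2·y)/(2·x); tangency sets this equal to P_x/P_y.
Rearranging, P_y·y = P_x·x. Substituting into the budget gives P_x·x·(1 + 1) = M.
Demand: x*(P_x,P_y,M) = 0.5·M/P_x and y* = 0.5·M/P_y.
At P_x=9, P_y=12, M=42: x* = 0.5·42/9 = 2.3333.

x* = 2.3333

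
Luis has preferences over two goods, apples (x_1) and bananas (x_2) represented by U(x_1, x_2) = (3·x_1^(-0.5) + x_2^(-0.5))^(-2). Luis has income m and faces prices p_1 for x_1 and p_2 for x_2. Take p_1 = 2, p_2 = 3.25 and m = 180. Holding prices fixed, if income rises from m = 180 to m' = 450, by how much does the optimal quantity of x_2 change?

Δx_2* = 29.9995

From the CES first-order condition, 3·(x_2/x_1)^(1.5) = p_1/p_2.
Solve for the ratio: x_2/x_1 = [(1/3)·p_1/p_2]^(2/3).
Substitute x_2 = (x_2/x_1)·x_1 into the budget: x_1* = m/(p_1 + p_2·(x_2/x_1)).
Numerically x_2/x_1 = 0.347817, so x_1* = 180/(2 + 3.25·0.347817) = 57.5006 and x_2* = 0.347817·57.5006 = 19.9996.
At m' = 450: x_2* = 49.9991. Change: 49.9991 − 19.9996 = 29.9995.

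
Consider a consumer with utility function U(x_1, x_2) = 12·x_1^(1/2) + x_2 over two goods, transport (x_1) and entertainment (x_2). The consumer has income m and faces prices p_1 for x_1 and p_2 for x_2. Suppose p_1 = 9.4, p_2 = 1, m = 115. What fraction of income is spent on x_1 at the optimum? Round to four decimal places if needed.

share on x_1 = 0.0333

Thus x_1* = (6·p_2/p_1)² — independent of m — with the rest of income spent on x_2.
Plugging in: x_1* = (6·1/9.4)² = 0.4074, x_2* = 111.1702.
Expenditure on x_1: 9.4·0.4074 = 3.8298; share = 0.0333.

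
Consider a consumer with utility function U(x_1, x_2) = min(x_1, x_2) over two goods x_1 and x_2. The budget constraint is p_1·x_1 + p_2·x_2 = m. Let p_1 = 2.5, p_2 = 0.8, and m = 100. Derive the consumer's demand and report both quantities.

Leontief preferences: the optimum is at the kink where x_1/1 = x_2/1, i.e. x_2 = x_1.
Budget: p_1·x_1 + p_2·x_1 = m, so (p_1 + p_2)·x_1 = m.
Demand: x_1*(p_1,p_2,m) = m/(p_1 + p_2), x_2* = m/(p_1 + p_2).
Here 2.5 + 0.8 = 3.3, giving x_1* = 30.303 and x_2* = 30.303.

x_1* = 30.303, x_2* = 30.303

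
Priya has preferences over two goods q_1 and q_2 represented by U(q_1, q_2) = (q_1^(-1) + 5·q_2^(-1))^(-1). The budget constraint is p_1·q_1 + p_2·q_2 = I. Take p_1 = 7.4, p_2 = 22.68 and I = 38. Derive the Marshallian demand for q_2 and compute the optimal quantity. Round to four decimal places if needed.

MRS = MU_q_1/MU_q_2 = (1/5)·(q_2/q_1)^(2). Set equal to p_1/p_2.
Hence q_2/q_1 = (5·p_1/p_2)^(1/(2)), i.e. raised to the 0.5 power.
With the ratio pinned down, the budget gives q_1* = I/(p_1 + p_2·(q_2/q_1)) and q_2* = (q_2/q_1)·q_1*.
Numerically q_2/q_1 = 1.27726, so q_1* = 38/(7.4 + 22.68·1.27726) = 1.0449 and q_2* = 1.27726·1.0449 = 1.3346.

q_2* = 1.3346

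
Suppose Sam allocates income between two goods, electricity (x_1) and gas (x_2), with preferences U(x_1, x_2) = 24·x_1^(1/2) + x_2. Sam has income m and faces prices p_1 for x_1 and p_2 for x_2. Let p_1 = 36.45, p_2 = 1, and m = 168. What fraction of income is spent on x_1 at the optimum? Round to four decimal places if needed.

share on x_1 = 0.0235

Solve: √x_1 = 12·p_2/p_1, so x_1*(p_1,p_2) = (12·p_2/p_1)², and x_2* = (m − p_1·x_1*)/p_2.
Plugging in: x_1* = (12·1/36.45)² = 0.1084, x_2* = 164.0494.
Expenditure on x_1: 36.45·0.1084 = 3.9506; share = 0.0235.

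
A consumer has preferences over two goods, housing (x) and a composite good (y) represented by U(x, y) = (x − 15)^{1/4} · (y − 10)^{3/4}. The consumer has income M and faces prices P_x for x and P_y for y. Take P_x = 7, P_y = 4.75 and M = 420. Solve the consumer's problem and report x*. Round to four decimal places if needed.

x* = 24.5536

This is Cobb-Douglas in (x−15, y−10): tangency gives 0.25·P_y·(y−10) = 0.75·P_x·(x−15).
After buying the subsistence bundle (15, 10), a share 0.25 of the remaining income goes to x: x* = 15 + 0.25·(M − 15P_x − 10P_y)/P_x.
Discretionary income = 420 − 15·7 − 10·4.75 = 267.5; x* = 15 + 0.25·267.5/7 = 24.5536.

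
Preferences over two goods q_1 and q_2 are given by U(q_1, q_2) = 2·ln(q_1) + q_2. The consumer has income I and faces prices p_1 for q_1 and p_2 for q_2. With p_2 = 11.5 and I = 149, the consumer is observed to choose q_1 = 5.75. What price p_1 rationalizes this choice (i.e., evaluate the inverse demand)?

p_1 = 4

MU_q_1 = 2/q_1, MU_q_2 = 1. Tangency: 2/q_1 = p_1/p_2.
So q_1*(p_1,p_2) = 2·p_2/p_1, independent of income; and q_2* = (I − 2·p_2)/p_2.
Set q_1* = 5.75 in the demand function and solve for p_1: p_1 = 4.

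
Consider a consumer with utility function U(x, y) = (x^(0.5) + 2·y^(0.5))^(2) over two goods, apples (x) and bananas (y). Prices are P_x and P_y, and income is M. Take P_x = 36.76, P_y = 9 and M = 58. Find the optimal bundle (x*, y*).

MRS = MU_x/MU_y = (1/2)·(y/x)^(0.5). Set equal to P_x/P_y.
Solve for the ratio: y/x = [2·P_x/P_y]^(2).
With the ratio pinned down, the budget gives x* = M/(P_x + P_y·(y/x)) and y* = (y/x)·x*.
Numerically y/x = 66.730746, so x* = 58/(36.76 + 9·66.730746) = 0.091 and y* = 66.730746·0.091 = 6.0727.

x* = 0.091, y* = 6.0727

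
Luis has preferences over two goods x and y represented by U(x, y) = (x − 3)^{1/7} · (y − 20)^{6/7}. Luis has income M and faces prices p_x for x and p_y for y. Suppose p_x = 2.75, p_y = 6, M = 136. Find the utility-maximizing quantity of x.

x* = 3.4026

This is Cobb-Douglas in (x−3, y−20): tangency gives 1/7·p_y·(y−20) = 6/7·p_x·(x−3).
After buying the subsistence bundle (3, 20), a share 1/7 of the remaining income goes to x: x* = 3 + 1/7·(M − 3p_x − 20p_y)/p_x.
Discretionary income = 136 − 3·2.75 − 20·6 = 7.75; x* = 3 + 1/7·7.75/2.75 = 3.4026.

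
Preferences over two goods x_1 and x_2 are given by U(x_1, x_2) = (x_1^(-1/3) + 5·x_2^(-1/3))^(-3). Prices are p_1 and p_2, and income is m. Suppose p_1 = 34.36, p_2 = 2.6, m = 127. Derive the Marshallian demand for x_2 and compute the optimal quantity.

From the CES first-order condition, (1/5)·(x_2/x_1)^(4/3) = p_1/p_2.
Solve for the ratio: x_2/x_1 = [5·p_1/p_2]^(0.75).
With the ratio pinned down, the budget gives x_1* = m/(p_1 + p_2·(x_2/x_1)) and x_2* = (x_2/x_1)·x_1*.
Numerically x_2/x_1 = 23.17594, so x_1* = 127/(34.36 + 2.6·23.17594) = 1.3422 and x_2* = 23.17594·1.3422 = 31.1078.

x_2* = 31.1078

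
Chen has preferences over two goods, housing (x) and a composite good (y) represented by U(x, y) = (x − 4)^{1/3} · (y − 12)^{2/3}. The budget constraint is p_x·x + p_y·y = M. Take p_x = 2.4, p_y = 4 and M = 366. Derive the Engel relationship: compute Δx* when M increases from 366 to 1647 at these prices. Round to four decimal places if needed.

Discretionary income = 366 − 4·2.4 − 12·4 = 308.4; x* = 4 + 1/3·308.4/2.4 = 46.8333.
At M' = 1647: x* = 224.75. Change: 224.75 − 46.8333 = 177.9167.

Δx* = 177.9167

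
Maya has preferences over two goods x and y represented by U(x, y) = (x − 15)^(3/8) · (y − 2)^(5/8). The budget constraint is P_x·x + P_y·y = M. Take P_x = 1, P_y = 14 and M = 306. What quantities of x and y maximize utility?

Discretionary income = 306 − 15·1 − 2·14 = 263; x* = 15 + 0.375·263/1 = 113.625; y* = 2 + 0.625·263/14 = 13.7411.

x* = 113.625, y* = 13.7411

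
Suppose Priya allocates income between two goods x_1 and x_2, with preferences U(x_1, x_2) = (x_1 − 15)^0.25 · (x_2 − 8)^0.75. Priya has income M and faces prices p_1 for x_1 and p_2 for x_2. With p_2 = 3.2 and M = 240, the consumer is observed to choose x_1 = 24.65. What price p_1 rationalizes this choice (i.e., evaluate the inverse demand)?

p_1 = 4

This is Cobb-Douglas in (x_1−15, x_2−8): tangency gives 0.25·p_2·(x_2−8) = 0.75·p_1·(x_1−15).
Substituting into the budget: x_1* = 15 + 0.25·(M − 15·p_1 − 8·p_2)/p_1, and x_2* = 8 + 0.75·(…)/p_2.
Set x_1* = 24.65 in the demand function and solve for p_1: p_1 = 4.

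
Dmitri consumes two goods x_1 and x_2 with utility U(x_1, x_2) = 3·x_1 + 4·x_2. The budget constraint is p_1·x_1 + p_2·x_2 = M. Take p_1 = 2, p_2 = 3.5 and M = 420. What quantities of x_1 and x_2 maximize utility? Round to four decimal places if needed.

Linear utility — the consumer picks whichever good has higher MU/price: 3/2 = 1.5 vs 4/3.5 = 1.1429.
x_1 gives more utility per dollar, so spend all income on x_1: x_1* = M/p_1, x_2* = 0.
Numerically: x_1* = 210, x_2* = 0.

x_1* = 210, x_2* = 0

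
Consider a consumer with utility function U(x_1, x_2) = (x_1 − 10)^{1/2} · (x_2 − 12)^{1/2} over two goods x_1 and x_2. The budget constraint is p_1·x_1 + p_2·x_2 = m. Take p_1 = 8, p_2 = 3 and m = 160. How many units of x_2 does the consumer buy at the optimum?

MRS = (x_2−12)/(x_1−10). Tangency with p_1/p_2 gives x_2−12 = (p_1/p_2)·(x_1−10).
After buying the subsistence bundle (10, 12), a share 0.5 of the remaining income goes to x_1: x_1* = 10 + 0.5·(m − 10p_1 − 12p_2)/p_1.
Discretionary income = 160 − 10·8 − 12·3 = 44; x_2* = 12 + 0.5·44/3 = 19.3333.

x_2* = 19.3333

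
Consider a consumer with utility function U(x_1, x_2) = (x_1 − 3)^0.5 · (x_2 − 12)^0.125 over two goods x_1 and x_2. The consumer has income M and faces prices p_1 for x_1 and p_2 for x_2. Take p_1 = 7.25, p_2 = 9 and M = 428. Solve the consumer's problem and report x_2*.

This is Cobb-Douglas in (x_1−3, x_2−12): tangency gives 0.5·p_2·(x_2−12) = 0.125·p_1·(x_1−3).
After buying the subsistence bundle (3, 12), a share 0.8 of the remaining income goes to x_1: x_1* = 3 + 0.8·(M − 3p_1 − 12p_2)/p_1.
Discretionary income = 428 − 3·7.25 − 12·9 = 298.25; x_2* = 12 + 0.2·298.25/9 = 18.6278.

x_2* = 18.6278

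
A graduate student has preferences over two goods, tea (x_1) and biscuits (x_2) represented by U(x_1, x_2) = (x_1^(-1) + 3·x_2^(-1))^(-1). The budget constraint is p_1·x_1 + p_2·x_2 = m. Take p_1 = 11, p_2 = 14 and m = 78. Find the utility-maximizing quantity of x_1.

x_1* = 2.4004

MU_x_1 ∝ x_1^(-2), MU_x_2 ∝ 3·x_2^(-2), so MRS = (1/3)·(x_2/x_1)^(2) = p_1/p_2.
Hence x_2/x_1 = (3·p_1/p_2)^(1/(2)), i.e. raised to the 0.5 power.
With the ratio pinned down, the budget gives x_1* = m/(p_1 + p_2·(x_2/x_1)) and x_2* = (x_2/x_1)·x_1*.
Numerically x_2/x_1 = 1.535299, so x_1* = 78/(11 + 14·1.535299) = 2.4004.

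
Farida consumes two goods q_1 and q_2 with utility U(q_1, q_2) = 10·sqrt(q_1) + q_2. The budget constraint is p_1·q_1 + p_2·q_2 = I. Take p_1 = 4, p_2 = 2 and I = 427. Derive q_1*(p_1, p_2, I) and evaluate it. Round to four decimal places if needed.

MU_q_1 = 5/√q_1, MU_q_2 = 1. Tangency: 5/√q_1 = p_1/p_2.
Solve: √q_1 = 5·p_2/p_1, so q_1*(p_1,p_2) = (5·p_2/p_1)², and q_2* = (I − p_1·q_1*)/p_2.
Plugging in: q_1* = (5·2/4)² = 6.25.

q_1* = 6.25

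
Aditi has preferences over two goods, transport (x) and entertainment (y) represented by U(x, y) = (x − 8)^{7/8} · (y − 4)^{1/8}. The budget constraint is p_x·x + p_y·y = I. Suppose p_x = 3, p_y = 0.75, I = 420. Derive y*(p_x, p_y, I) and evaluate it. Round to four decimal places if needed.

y* = 69.5

MRS = 7·(y−4)/(x−8). Tangency with p_x/p_y gives y−4 = (1/7)·(p_x/p_y)·(x−8).
Substituting into the budget: x* = 8 + 0.875·(I − 8·p_x − 4·p_y)/p_x, and y* = 4 + 0.125·(…)/p_y.
Discretionary income = 420 − 8·3 − 4·0.75 = 393; y* = 4 + 0.125·393/0.75 = 69.5.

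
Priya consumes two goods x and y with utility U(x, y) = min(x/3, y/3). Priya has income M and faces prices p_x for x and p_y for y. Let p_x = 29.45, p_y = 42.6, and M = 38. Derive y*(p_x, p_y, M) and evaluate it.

y* = 0.5274

Demand: x*(p_x,p_y,M) = 3·M/(3·p_x + 3·p_y), y* = 3·M/(3·p_x + 3·p_y).
Here 3·29.45 + 3·42.6 = 216.15, giving y* = 0.5274.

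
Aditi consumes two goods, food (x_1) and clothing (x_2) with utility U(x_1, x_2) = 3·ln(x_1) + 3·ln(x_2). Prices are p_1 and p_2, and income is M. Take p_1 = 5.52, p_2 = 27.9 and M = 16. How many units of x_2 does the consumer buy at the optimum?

x_2* = 0.2867

The MRS is x_2/x_1. Set MRS = p_1/p_2.
Rearranging, p_2·x_2 = p_1·x_1. Substituting into the budget gives p_1·x_1·(1 + 1) = M.
Demand: x_1*(p_1,p_2,M) = 0.5·M/p_1 and x_2* = 0.5·M/p_2.
At p_1=5.52, p_2=27.9, M=16: x_2* = 0.5·16/27.9 = 0.2867.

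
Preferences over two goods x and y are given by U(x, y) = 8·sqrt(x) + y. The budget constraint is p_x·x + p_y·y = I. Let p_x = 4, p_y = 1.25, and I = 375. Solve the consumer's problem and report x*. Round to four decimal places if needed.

Plugging in: x* = (4·1.25/4)² = 1.5625.

x* = 1.5625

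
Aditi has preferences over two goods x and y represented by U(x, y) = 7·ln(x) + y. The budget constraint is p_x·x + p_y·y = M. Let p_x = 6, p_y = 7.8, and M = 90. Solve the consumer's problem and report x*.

x* = 9.1

Set MRS = p_x/p_y: (7/x)/1 = p_x/p_y.
So x*(p_x,p_y) = 7·p_y/p_x, independent of income; and y* = (M − 7·p_y)/p_y.
At the given prices: x* = 7·7.8/6 = 9.1.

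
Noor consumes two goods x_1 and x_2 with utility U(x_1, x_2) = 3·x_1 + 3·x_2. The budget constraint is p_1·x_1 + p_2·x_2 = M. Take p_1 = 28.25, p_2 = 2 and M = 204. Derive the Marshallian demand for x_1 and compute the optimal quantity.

Perfect substitutes: compare marginal utility per dollar. 3/p_1 vs 3/p_2 → 0.1062 vs 1.5.
x_2 gives more utility per dollar, so spend all income on x_2: x_2* = M/p_2, x_1* = 0.
Numerically: x_1* = 0, x_2* = 102.

x_1* = 0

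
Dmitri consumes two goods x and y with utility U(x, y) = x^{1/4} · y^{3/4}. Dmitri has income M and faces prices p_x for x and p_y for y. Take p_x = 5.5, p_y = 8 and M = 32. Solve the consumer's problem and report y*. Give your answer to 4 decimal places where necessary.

y* = 3

MU_x/MU_y = (0.25·y)/(0.75·x); tangency sets this equal to p_x/p_y.
So 0.25·p_y·y = 0.75·p_x·x; combined with the budget, a share 0.25 of income goes to x.
Demand: x*(p_x,p_y,M) = 0.25·M/p_x and y* = 0.75·M/p_y.
At p_x=5.5, p_y=8, M=32: y* = 0.75·32/8 = 3.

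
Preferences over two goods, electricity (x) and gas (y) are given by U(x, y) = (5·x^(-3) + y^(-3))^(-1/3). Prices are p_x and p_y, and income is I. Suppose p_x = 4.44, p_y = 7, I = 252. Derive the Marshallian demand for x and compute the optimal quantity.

Numerically y/x = 0.5968, so x* = 252/(4.44 + 7·0.5968) = 29.2425.

x* = 29.2425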